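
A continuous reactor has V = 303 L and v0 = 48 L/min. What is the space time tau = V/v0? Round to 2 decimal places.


tau = V / v0
tau = 303 / 48
tau = 6.31 min


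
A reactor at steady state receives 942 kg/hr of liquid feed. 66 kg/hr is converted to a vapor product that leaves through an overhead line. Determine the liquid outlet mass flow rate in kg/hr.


Steady-state mass balance on the main outlet: F_out = F_in - F_removed
F_out = 942 - 66
F_out = 876 kg/hr


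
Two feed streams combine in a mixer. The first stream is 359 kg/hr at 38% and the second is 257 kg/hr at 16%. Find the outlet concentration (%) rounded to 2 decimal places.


Mass balance on solute: F1*x1 + F2*x2 = F3*x3
F3 = F1 + F2 = 359 + 257 = 616 kg/hr
x3 = (F1*x1 + F2*x2)/F3
x3 = (359*0.38 + 257*0.16) / 616
x3 = 28.82%


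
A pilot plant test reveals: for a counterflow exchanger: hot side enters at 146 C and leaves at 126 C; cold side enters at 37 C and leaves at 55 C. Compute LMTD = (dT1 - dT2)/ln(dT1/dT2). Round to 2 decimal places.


dT1 = Th_in - Tc_out = 146 - 55 = 91
dT2 = Th_out - Tc_in = 126 - 37 = 89
LMTD = (dT1 - dT2) / ln(dT1/dT2)
LMTD = (91 - 89) / ln(91/89)
LMTD = 90.00 K


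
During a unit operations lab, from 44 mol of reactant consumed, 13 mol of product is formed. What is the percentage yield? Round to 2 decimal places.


Yield = (moles product / moles consumed) * 100%
Yield = (13 / 44) * 100
Yield = 0.2955 * 100
Yield = 29.55%


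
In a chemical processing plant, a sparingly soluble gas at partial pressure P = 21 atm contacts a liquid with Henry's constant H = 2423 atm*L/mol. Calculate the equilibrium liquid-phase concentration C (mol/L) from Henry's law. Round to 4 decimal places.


C = P / H
C = 21 / 2423
C = 0.0087 mol/L


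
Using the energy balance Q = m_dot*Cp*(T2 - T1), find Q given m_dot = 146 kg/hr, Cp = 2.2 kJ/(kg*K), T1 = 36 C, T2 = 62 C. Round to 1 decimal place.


Q = m_dot * Cp * (T2 - T1)
Q = 146 * 2.2 * (62 - 36)
Q = 146 * 2.2 * 26
Q = 8351.2 kJ/hr


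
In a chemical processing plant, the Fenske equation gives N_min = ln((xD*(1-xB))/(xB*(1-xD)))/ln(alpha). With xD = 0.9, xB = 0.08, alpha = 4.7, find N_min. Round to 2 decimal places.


N_min = ln((xD*(1-xB))/(xB*(1-xD))) / ln(alpha)
Numerator inside ln: 0.828 / 0.008 = 103.5
ln(103.5) = 4.639572
ln(alpha) = ln(4.7) = 1.547563
N_min = 4.639572 / 1.547563 = 3.00


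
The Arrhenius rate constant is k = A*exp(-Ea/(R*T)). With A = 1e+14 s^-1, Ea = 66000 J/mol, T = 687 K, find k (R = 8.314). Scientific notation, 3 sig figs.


k = A * exp(-Ea/(R*T))
k = 1e+14 * exp(-66000 / (8.314 * 687))
k = 1e+14 * exp(-11.555192)
k = 9.59e+08


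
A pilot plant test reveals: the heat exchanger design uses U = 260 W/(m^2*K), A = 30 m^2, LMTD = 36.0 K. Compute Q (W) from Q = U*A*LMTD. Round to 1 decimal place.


Q = U * A * LMTD
Q = 260 * 30 * 36.0
Q = 280800.0 W


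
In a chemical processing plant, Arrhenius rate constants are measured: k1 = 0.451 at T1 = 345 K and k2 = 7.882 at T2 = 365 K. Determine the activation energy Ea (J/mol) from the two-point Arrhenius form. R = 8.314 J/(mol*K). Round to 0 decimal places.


Ea = R * ln(k2/k1) / (1/T1 - 1/T2)
ln(k2/k1) = ln(7.882/0.451) = 2.8608696
1/T1 - 1/T2 = 1/345 - 1/365 = 0.000158824697
Ea = 8.314 * 2.8608696 / 0.000158824697
Ea = 149758 J/mol


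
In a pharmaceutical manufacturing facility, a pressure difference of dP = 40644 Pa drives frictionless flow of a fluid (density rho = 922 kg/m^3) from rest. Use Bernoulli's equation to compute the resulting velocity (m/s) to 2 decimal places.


v = sqrt(2*dP/rho)
v = sqrt(2*40644/922)
v = sqrt(88.164859)
v = 9.39 m/s


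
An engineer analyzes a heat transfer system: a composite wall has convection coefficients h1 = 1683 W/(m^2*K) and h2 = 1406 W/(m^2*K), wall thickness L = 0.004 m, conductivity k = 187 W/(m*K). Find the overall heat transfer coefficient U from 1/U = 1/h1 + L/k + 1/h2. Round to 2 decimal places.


1/U = 1/h1 + L/k + 1/h2
1/U = 1/1683 + 0.004/187 + 1/1406
1/U = 0.0005941771 + 2.13904e-05 + 0.0007112376
1/U = 0.0013268051
U = 753.69 W/(m^2*K)


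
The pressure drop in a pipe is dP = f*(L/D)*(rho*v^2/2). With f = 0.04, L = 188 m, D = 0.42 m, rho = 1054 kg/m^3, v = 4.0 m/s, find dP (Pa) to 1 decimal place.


dP = f * (L/D) * (rho*v^2/2)
dP = 0.04 * (188/0.42) * (1054*4.0^2/2)
L/D = 447.61904762
rho*v^2/2 = 1054*16.0/2 = 8432.0
dP = 0.04 * 447.61904762 * 8432.0
dP = 150973.0 Pa


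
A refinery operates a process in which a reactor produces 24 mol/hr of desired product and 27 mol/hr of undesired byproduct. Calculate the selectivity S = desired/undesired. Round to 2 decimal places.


S = desired product rate / undesired product rate
S = 24 / 27
S = 0.89


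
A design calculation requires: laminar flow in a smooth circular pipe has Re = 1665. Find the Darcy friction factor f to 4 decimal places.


f = 64 / Re
f = 64 / 1665
f = 0.0384


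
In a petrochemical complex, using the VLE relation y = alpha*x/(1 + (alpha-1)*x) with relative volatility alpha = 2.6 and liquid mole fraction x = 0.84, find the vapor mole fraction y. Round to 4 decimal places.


y = alpha*x / (1 + (alpha-1)*x)
y = 2.6*0.84 / (1 + (2.6-1)*0.84)
y = 2.184 / (1 + 1.344)
y = 2.184 / 2.344
y = 0.9317


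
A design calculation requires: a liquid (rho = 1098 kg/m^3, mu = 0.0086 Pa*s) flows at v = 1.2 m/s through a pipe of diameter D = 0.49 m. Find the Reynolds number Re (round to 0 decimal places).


Re = rho * v * D / mu
Re = 1098 * 1.2 * 0.49 / 0.0086
Re = 645.624 / 0.0086
Re = 75073


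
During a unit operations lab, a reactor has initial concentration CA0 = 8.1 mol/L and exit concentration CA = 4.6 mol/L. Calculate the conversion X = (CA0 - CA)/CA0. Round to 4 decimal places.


X = (CA0 - CA) / CA0
X = (8.1 - 4.6) / 8.1
X = 3.5 / 8.1
X = 0.4321


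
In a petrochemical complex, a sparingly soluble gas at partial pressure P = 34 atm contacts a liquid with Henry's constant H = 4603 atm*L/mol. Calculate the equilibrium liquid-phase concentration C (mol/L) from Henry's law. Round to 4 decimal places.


C = P / H
C = 34 / 4603
C = 0.0074 mol/L


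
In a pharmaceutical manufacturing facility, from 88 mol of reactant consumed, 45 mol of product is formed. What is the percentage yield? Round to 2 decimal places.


Yield = (moles product / moles consumed) * 100%
Yield = (45 / 88) * 100
Yield = 0.5114 * 100
Yield = 51.14%


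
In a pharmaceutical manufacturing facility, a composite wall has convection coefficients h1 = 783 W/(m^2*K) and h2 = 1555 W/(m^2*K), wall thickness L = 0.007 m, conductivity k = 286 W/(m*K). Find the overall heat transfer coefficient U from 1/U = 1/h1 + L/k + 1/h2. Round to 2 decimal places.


1/U = 1/h1 + L/k + 1/h2
1/U = 1/783 + 0.007/286 + 1/1555
1/U = 0.0012771392 + 2.44755e-05 + 0.0006430868
1/U = 0.0019447015
U = 514.22 W/(m^2*K)


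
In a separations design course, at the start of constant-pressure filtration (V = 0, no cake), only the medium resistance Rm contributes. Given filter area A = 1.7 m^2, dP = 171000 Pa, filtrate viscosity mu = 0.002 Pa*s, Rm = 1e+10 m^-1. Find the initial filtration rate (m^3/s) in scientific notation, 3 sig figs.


rate = A * dP / (mu * Rm)
rate = 1.7 * 171000 / (0.002 * 1e+10)
rate = 290700.0 / 2.000e+07
rate = 1.45e-02 m^3/s


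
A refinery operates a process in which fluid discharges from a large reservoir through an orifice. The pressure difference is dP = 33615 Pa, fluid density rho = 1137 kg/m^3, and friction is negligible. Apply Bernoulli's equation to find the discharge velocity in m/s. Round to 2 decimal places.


v = sqrt(2*dP/rho)
v = sqrt(2*33615/1137)
v = sqrt(59.129288)
v = 7.69 m/s


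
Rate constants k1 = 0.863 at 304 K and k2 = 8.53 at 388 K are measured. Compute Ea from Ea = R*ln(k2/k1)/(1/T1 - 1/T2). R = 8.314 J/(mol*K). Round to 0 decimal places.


Ea = R * ln(k2/k1) / (1/T1 - 1/T2)
ln(k2/k1) = ln(8.53/0.863) = 2.2909299
1/T1 - 1/T2 = 1/304 - 1/388 = 0.000712154097
Ea = 8.314 * 2.2909299 / 0.000712154097
Ea = 26745 J/mol


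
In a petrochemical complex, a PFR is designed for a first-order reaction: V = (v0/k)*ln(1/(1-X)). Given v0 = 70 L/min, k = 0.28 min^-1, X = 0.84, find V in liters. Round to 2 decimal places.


V = (v0/k) * ln(1/(1-X))
V = (70/0.28) * ln(1/(1-0.84))
V = 250.0 * ln(6.25)
V = 250.0 * 1.832581
V = 458.15 L


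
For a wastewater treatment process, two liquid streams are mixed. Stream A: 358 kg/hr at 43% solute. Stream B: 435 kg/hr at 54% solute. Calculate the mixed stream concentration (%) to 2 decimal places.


Mass balance on solute: F1*x1 + F2*x2 = F3*x3
F3 = F1 + F2 = 358 + 435 = 793 kg/hr
x3 = (F1*x1 + F2*x2)/F3
x3 = (358*0.43 + 435*0.54) / 793
x3 = 49.03%


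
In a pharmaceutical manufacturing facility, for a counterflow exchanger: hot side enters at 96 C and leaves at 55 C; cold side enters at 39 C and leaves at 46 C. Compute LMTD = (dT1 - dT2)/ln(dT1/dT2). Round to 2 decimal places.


dT1 = Th_in - Tc_out = 96 - 46 = 50
dT2 = Th_out - Tc_in = 55 - 39 = 16
LMTD = (dT1 - dT2) / ln(dT1/dT2)
LMTD = (50 - 16) / ln(50/16)
LMTD = 29.84 K


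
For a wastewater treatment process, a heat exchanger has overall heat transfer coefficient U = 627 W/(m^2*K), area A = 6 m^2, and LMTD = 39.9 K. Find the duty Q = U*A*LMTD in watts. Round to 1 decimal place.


Q = U * A * LMTD
Q = 627 * 6 * 39.9
Q = 150103.8 W


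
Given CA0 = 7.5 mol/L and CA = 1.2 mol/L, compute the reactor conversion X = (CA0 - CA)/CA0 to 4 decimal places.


X = (CA0 - CA) / CA0
X = (7.5 - 1.2) / 7.5
X = 6.3 / 7.5
X = 0.8400


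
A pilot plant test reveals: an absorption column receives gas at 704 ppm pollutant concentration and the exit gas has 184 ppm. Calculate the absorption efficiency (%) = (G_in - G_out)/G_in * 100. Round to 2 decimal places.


Efficiency = (G_in - G_out) / G_in * 100%
Efficiency = (704 - 184) / 704 * 100
Efficiency = 520 / 704 * 100
Efficiency = 73.86%


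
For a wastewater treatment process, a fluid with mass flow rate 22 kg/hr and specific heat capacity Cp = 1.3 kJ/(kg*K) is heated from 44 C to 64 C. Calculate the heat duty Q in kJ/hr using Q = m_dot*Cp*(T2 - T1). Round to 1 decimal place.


Q = m_dot * Cp * (T2 - T1)
Q = 22 * 1.3 * (64 - 44)
Q = 22 * 1.3 * 20
Q = 572.0 kJ/hr


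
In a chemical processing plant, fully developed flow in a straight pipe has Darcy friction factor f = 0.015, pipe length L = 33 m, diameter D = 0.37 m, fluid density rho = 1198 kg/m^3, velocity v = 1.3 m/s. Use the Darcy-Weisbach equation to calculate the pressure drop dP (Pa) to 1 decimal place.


dP = f * (L/D) * (rho*v^2/2)
dP = 0.015 * (33/0.37) * (1198*1.3^2/2)
L/D = 89.18918919
rho*v^2/2 = 1198*1.69/2 = 1012.31
dP = 0.015 * 89.18918919 * 1012.31
dP = 1354.3 Pa


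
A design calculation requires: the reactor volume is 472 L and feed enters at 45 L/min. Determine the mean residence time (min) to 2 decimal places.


tau = V / v0
tau = 472 / 45
tau = 10.49 min


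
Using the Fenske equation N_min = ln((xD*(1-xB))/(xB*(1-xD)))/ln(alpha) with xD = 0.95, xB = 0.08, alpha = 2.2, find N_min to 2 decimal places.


N_min = ln((xD*(1-xB))/(xB*(1-xD))) / ln(alpha)
Numerator inside ln: 0.874 / 0.004 = 218.5
ln(218.5) = 5.386786
ln(alpha) = ln(2.2) = 0.788457
N_min = 5.386786 / 0.788457 = 6.83


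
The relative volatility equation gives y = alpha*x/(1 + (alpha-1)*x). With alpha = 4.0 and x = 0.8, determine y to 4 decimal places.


y = alpha*x / (1 + (alpha-1)*x)
y = 4.0*0.8 / (1 + (4.0-1)*0.8)
y = 3.2 / (1 + 2.4)
y = 3.2 / 3.4
y = 0.9412


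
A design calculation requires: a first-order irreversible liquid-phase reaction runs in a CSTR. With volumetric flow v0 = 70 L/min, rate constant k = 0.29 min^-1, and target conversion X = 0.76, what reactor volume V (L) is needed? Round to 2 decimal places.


V = v0 * X / (k * (1 - X))
V = 70 * 0.76 / (0.29 * (1 - 0.76))
V = 53.2 / (0.29 * 0.24)
V = 53.2 / 0.0696
V = 764.37 L


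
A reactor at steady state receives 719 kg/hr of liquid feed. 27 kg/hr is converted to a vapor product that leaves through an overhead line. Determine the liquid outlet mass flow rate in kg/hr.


Steady-state mass balance on the main outlet: F_out = F_in - F_removed
F_out = 719 - 27
F_out = 692 kg/hr


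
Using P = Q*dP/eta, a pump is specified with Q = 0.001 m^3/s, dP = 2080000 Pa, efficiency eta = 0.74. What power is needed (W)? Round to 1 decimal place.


P = Q * dP / eta
P = 0.001 * 2080000 / 0.74
P = 2080.0 / 0.74
P = 2810.8 W


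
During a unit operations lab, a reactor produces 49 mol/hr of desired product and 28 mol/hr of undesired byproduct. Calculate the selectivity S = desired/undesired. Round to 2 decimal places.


S = desired product rate / undesired product rate
S = 49 / 28
S = 1.75


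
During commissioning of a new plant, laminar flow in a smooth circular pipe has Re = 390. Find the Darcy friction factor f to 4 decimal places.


f = 64 / Re
f = 64 / 390
f = 0.1641


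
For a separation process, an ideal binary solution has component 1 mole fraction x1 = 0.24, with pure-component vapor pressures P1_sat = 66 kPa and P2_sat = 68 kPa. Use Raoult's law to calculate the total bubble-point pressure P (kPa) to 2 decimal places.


P = x1*P1_sat + x2*P2_sat
x2 = 1 - x1 = 1 - 0.24 = 0.76
P = 0.24*66 + 0.76*68
P = 15.84 + 51.68
P = 67.52 kPa


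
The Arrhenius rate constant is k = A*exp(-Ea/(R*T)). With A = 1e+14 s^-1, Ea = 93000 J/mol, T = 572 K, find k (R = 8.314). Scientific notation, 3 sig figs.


k = A * exp(-Ea/(R*T))
k = 1e+14 * exp(-93000 / (8.314 * 572))
k = 1e+14 * exp(-19.555859)
k = 3.21e+05


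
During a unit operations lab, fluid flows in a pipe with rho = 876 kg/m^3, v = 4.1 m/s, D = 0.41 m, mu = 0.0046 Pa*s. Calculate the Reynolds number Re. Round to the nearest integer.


Re = rho * v * D / mu
Re = 876 * 4.1 * 0.41 / 0.0046
Re = 1472.556 / 0.0046
Re = 320121


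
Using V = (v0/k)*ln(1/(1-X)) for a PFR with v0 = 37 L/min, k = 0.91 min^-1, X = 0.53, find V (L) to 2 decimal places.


V = (v0/k) * ln(1/(1-X))
V = (37/0.91) * ln(1/(1-0.53))
V = 40.659341 * ln(2.12766)
V = 40.659341 * 0.755023
V = 30.70 L


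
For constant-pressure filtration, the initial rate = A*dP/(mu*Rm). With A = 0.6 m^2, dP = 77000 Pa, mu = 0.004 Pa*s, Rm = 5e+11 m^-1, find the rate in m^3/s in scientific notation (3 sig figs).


rate = A * dP / (mu * Rm)
rate = 0.6 * 77000 / (0.004 * 5e+11)
rate = 46200.0 / 2.000e+09
rate = 2.31e-05 m^3/s


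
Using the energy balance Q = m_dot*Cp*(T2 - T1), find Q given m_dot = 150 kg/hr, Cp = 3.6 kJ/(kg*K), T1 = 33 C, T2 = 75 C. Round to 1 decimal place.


Q = m_dot * Cp * (T2 - T1)
Q = 150 * 3.6 * (75 - 33)
Q = 150 * 3.6 * 42
Q = 22680.0 kJ/hr


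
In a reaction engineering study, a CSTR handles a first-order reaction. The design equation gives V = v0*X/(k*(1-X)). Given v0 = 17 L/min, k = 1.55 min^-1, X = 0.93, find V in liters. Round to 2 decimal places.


V = v0 * X / (k * (1 - X))
V = 17 * 0.93 / (1.55 * (1 - 0.93))
V = 15.81 / (1.55 * 0.07)
V = 15.81 / 0.1085
V = 145.71 L


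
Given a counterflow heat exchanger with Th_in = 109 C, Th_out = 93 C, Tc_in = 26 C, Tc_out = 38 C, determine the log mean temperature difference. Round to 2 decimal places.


dT1 = Th_in - Tc_out = 109 - 38 = 71
dT2 = Th_out - Tc_in = 93 - 26 = 67
LMTD = (dT1 - dT2) / ln(dT1/dT2)
LMTD = (71 - 67) / ln(71/67)
LMTD = 68.98 K


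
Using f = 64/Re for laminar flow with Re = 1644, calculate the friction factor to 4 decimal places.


f = 64 / Re
f = 64 / 1644
f = 0.0389


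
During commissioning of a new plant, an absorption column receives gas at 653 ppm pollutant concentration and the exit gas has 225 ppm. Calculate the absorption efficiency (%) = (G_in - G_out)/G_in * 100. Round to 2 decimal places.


Efficiency = (G_in - G_out) / G_in * 100%
Efficiency = (653 - 225) / 653 * 100
Efficiency = 428 / 653 * 100
Efficiency = 65.54%


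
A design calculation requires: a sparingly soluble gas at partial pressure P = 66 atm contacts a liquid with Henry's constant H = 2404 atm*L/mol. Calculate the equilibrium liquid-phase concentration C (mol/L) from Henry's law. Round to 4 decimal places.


C = P / H
C = 66 / 2404
C = 0.0275 mol/L


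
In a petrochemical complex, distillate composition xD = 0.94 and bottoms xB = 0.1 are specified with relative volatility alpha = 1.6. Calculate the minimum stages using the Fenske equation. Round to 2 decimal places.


N_min = ln((xD*(1-xB))/(xB*(1-xD))) / ln(alpha)
Numerator inside ln: 0.846 / 0.006 = 141.0
ln(141.0) = 4.94876
ln(alpha) = ln(1.6) = 0.470004
N_min = 4.94876 / 0.470004 = 10.53


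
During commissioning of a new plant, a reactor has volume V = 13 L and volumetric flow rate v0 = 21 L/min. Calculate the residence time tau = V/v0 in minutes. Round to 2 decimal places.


tau = V / v0
tau = 13 / 21
tau = 0.62 min


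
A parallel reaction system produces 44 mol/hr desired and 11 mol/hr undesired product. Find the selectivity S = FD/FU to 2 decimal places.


S = desired product rate / undesired product rate
S = 44 / 11
S = 4.00


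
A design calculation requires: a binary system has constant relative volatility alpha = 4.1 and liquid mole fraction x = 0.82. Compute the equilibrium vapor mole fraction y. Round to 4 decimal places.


y = alpha*x / (1 + (alpha-1)*x)
y = 4.1*0.82 / (1 + (4.1-1)*0.82)
y = 3.362 / (1 + 2.542)
y = 3.362 / 3.542
y = 0.9492


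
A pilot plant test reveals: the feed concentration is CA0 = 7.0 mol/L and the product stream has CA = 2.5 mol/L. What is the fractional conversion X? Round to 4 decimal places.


X = (CA0 - CA) / CA0
X = (7.0 - 2.5) / 7.0
X = 4.5 / 7.0
X = 0.6429


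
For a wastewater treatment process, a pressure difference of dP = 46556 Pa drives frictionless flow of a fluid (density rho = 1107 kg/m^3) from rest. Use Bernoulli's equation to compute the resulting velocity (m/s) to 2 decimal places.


v = sqrt(2*dP/rho)
v = sqrt(2*46556/1107)
v = sqrt(84.112014)
v = 9.17 m/s


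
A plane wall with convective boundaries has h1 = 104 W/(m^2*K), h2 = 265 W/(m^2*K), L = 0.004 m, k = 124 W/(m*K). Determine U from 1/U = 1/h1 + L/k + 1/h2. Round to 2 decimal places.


1/U = 1/h1 + L/k + 1/h2
1/U = 1/104 + 0.004/124 + 1/265
1/U = 0.0096153846 + 3.22581e-05 + 0.0037735849
1/U = 0.0134212276
U = 74.51 W/(m^2*K)


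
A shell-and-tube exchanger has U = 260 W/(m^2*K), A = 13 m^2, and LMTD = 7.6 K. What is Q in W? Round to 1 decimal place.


Q = U * A * LMTD
Q = 260 * 13 * 7.6
Q = 25688.0 W


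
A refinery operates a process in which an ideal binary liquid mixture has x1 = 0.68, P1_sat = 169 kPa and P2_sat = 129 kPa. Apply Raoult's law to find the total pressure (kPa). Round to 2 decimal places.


P = x1*P1_sat + x2*P2_sat
x2 = 1 - x1 = 1 - 0.68 = 0.32
P = 0.68*169 + 0.32*129
P = 114.92 + 41.28
P = 156.20 kPa


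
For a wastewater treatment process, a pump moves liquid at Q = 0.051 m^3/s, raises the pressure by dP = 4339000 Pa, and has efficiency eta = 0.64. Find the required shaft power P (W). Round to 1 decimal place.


P = Q * dP / eta
P = 0.051 * 4339000 / 0.64
P = 221289.0 / 0.64
P = 345764.1 W


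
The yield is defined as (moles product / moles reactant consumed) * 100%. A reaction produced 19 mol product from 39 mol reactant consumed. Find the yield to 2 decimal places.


Yield = (moles product / moles consumed) * 100%
Yield = (19 / 39) * 100
Yield = 0.4872 * 100
Yield = 48.72%


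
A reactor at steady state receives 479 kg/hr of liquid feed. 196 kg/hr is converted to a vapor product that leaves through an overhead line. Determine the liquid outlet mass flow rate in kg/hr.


Steady-state mass balance on the main outlet: F_out = F_in - F_removed
F_out = 479 - 196
F_out = 283 kg/hr


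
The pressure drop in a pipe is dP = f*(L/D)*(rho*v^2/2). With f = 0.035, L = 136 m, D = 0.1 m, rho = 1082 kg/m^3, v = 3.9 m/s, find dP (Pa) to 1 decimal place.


dP = f * (L/D) * (rho*v^2/2)
dP = 0.035 * (136/0.1) * (1082*3.9^2/2)
L/D = 1360.0
rho*v^2/2 = 1082*15.21/2 = 8228.61
dP = 0.035 * 1360.0 * 8228.61
dP = 391681.8 Pa


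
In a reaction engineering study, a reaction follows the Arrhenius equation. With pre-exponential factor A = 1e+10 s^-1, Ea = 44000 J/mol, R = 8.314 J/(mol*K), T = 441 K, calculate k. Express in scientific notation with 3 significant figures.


k = A * exp(-Ea/(R*T))
k = 1e+10 * exp(-44000 / (8.314 * 441))
k = 1e+10 * exp(-12.000631)
k = 6.14e+04


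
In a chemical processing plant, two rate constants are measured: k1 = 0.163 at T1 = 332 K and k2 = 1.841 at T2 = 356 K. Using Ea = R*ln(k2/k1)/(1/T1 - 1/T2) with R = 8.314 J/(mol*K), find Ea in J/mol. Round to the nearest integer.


Ea = R * ln(k2/k1) / (1/T1 - 1/T2)
ln(k2/k1) = ln(1.841/0.163) = 2.424314
1/T1 - 1/T2 = 1/332 - 1/356 = 0.000203059429
Ea = 8.314 * 2.424314 / 0.000203059429
Ea = 99260 J/mol


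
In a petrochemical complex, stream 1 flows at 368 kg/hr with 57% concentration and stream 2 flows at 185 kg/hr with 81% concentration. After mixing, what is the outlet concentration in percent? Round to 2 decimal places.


Mass balance on solute: F1*x1 + F2*x2 = F3*x3
F3 = F1 + F2 = 368 + 185 = 553 kg/hr
x3 = (F1*x1 + F2*x2)/F3
x3 = (368*0.57 + 185*0.81) / 553
x3 = 65.03%


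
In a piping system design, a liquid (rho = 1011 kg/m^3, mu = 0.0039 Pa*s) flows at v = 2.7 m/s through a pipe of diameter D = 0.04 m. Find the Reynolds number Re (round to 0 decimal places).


Re = rho * v * D / mu
Re = 1011 * 2.7 * 0.04 / 0.0039
Re = 109.188 / 0.0039
Re = 27997


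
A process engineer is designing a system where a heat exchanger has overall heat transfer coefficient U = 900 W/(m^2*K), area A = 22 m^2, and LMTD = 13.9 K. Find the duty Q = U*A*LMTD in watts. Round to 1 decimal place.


Q = U * A * LMTD
Q = 900 * 22 * 13.9
Q = 275220.0 W


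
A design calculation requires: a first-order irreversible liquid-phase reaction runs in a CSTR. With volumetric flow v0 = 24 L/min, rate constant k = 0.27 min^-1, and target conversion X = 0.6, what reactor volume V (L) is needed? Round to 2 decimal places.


V = v0 * X / (k * (1 - X))
V = 24 * 0.6 / (0.27 * (1 - 0.6))
V = 14.4 / (0.27 * 0.4)
V = 14.4 / 0.108
V = 133.33 L


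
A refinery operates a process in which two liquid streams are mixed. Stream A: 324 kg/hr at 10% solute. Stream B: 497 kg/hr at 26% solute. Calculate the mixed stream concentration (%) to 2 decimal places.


Mass balance on solute: F1*x1 + F2*x2 = F3*x3
F3 = F1 + F2 = 324 + 497 = 821 kg/hr
x3 = (F1*x1 + F2*x2)/F3
x3 = (324*0.1 + 497*0.26) / 821
x3 = 19.69%


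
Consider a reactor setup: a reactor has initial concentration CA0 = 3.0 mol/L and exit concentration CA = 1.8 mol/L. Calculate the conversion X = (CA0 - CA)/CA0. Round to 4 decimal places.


X = (CA0 - CA) / CA0
X = (3.0 - 1.8) / 3.0
X = 1.2 / 3.0
X = 0.4000


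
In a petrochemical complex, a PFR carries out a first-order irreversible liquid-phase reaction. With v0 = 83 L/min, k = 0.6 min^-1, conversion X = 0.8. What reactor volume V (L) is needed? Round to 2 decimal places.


V = (v0/k) * ln(1/(1-X))
V = (83/0.6) * ln(1/(1-0.8))
V = 138.333333 * ln(5.0)
V = 138.333333 * 1.609438
V = 222.64 L


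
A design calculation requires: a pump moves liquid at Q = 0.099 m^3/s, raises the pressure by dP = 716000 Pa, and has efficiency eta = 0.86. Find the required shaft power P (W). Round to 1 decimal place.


P = Q * dP / eta
P = 0.099 * 716000 / 0.86
P = 70884.0 / 0.86
P = 82423.3 W


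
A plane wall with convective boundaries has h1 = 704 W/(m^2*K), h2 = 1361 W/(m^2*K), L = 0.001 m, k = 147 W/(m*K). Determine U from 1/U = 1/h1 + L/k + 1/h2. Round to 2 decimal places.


1/U = 1/h1 + L/k + 1/h2
1/U = 1/704 + 0.001/147 + 1/1361
1/U = 0.0014204545 + 6.8027e-06 + 0.0007347539
1/U = 0.0021620111
U = 462.53 W/(m^2*K)


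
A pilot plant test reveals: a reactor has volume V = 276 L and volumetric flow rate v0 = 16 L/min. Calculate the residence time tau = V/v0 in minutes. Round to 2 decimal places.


tau = V / v0
tau = 276 / 16
tau = 17.25 min


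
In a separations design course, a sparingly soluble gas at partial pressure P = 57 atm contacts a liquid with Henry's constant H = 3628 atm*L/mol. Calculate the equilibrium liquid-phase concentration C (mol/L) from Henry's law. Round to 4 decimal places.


C = P / H
C = 57 / 3628
C = 0.0157 mol/L


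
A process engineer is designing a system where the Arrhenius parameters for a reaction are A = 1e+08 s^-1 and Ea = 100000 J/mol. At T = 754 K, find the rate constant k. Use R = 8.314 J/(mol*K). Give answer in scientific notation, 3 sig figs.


k = A * exp(-Ea/(R*T))
k = 1e+08 * exp(-100000 / (8.314 * 754))
k = 1e+08 * exp(-15.952128)
k = 1.18e+01


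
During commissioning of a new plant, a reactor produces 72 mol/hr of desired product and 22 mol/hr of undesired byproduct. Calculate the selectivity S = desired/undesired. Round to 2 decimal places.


S = desired product rate / undesired product rate
S = 72 / 22
S = 3.27


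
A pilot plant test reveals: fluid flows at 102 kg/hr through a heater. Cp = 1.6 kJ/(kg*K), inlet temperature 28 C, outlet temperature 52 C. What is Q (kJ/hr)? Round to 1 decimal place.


Q = m_dot * Cp * (T2 - T1)
Q = 102 * 1.6 * (52 - 28)
Q = 102 * 1.6 * 24
Q = 3916.8 kJ/hr


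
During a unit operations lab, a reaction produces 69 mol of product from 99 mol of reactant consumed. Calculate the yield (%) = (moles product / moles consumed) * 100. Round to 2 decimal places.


Yield = (moles product / moles consumed) * 100%
Yield = (69 / 99) * 100
Yield = 0.697 * 100
Yield = 69.70%


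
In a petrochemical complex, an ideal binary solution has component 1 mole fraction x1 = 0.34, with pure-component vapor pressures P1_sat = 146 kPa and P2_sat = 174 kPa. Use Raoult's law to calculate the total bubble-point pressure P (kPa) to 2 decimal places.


P = x1*P1_sat + x2*P2_sat
x2 = 1 - x1 = 1 - 0.34 = 0.66
P = 0.34*146 + 0.66*174
P = 49.64 + 114.84
P = 164.48 kPa


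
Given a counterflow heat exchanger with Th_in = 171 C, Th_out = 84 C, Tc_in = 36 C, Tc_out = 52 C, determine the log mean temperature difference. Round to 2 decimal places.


dT1 = Th_in - Tc_out = 171 - 52 = 119
dT2 = Th_out - Tc_in = 84 - 36 = 48
LMTD = (dT1 - dT2) / ln(dT1/dT2)
LMTD = (119 - 48) / ln(119/48)
LMTD = 78.20 K


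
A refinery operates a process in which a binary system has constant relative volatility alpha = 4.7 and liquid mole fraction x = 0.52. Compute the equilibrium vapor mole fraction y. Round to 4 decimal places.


y = alpha*x / (1 + (alpha-1)*x)
y = 4.7*0.52 / (1 + (4.7-1)*0.52)
y = 2.444 / (1 + 1.924)
y = 2.444 / 2.924
y = 0.8358


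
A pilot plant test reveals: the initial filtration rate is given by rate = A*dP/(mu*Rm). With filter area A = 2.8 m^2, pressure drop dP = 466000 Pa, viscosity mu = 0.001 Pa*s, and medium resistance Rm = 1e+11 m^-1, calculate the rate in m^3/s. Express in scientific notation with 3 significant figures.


rate = A * dP / (mu * Rm)
rate = 2.8 * 466000 / (0.001 * 1e+11)
rate = 1304800.0 / 1.000e+08
rate = 1.30e-02 m^3/s


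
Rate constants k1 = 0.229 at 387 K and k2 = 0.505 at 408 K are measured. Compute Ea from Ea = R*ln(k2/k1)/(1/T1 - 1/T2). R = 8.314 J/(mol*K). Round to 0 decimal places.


Ea = R * ln(k2/k1) / (1/T1 - 1/T2)
ln(k2/k1) = ln(0.505/0.229) = 0.7908364
1/T1 - 1/T2 = 1/387 - 1/408 = 0.000132998936
Ea = 8.314 * 0.7908364 / 0.000132998936
Ea = 49437 J/mol


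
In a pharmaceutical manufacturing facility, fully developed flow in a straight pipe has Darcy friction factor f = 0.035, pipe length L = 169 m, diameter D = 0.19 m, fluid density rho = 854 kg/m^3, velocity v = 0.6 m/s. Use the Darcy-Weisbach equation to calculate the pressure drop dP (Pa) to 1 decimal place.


dP = f * (L/D) * (rho*v^2/2)
dP = 0.035 * (169/0.19) * (854*0.6^2/2)
L/D = 889.47368421
rho*v^2/2 = 854*0.36/2 = 153.72
dP = 0.035 * 889.47368421 * 153.72
dP = 4785.5 Pa


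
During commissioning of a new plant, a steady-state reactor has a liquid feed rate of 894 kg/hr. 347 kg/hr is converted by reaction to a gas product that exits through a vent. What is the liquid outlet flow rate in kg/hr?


Steady-state mass balance on the main outlet: F_out = F_in - F_removed
F_out = 894 - 347
F_out = 547 kg/hr


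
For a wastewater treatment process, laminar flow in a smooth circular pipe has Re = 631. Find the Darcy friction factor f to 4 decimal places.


f = 64 / Re
f = 64 / 631
f = 0.1014


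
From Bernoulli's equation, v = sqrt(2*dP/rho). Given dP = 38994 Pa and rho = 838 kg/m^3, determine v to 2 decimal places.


v = sqrt(2*dP/rho)
v = sqrt(2*38994/838)
v = sqrt(93.064439)
v = 9.65 m/s


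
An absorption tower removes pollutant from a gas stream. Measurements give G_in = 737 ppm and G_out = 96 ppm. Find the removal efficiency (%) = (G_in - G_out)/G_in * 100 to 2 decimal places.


Efficiency = (G_in - G_out) / G_in * 100%
Efficiency = (737 - 96) / 737 * 100
Efficiency = 641 / 737 * 100
Efficiency = 86.97%


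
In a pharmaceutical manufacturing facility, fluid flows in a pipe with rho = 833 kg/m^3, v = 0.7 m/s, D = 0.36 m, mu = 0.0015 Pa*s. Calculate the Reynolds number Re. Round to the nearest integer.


Re = rho * v * D / mu
Re = 833 * 0.7 * 0.36 / 0.0015
Re = 209.916 / 0.0015
Re = 139944


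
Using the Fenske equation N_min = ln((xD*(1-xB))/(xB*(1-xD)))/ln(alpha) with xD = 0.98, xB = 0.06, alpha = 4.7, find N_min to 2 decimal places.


N_min = ln((xD*(1-xB))/(xB*(1-xD))) / ln(alpha)
Numerator inside ln: 0.9212 / 0.0012 = 767.666667
ln(767.666667) = 6.643356
ln(alpha) = ln(4.7) = 1.547563
N_min = 6.643356 / 1.547563 = 4.29


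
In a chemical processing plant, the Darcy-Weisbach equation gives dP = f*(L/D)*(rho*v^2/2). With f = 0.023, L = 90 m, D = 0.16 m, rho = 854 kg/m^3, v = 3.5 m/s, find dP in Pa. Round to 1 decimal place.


dP = f * (L/D) * (rho*v^2/2)
dP = 0.023 * (90/0.16) * (854*3.5^2/2)
L/D = 562.5
rho*v^2/2 = 854*12.25/2 = 5230.75
dP = 0.023 * 562.5 * 5230.75
dP = 67672.8 Pa


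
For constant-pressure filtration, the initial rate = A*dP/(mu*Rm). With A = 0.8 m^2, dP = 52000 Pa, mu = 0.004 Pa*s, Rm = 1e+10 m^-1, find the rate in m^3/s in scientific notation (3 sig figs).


rate = A * dP / (mu * Rm)
rate = 0.8 * 52000 / (0.004 * 1e+10)
rate = 41600.0 / 4.000e+07
rate = 1.04e-03 m^3/s


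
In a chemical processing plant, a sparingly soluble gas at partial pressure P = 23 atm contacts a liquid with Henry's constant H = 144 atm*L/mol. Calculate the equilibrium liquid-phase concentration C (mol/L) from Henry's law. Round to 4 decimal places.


C = P / H
C = 23 / 144
C = 0.1597 mol/L


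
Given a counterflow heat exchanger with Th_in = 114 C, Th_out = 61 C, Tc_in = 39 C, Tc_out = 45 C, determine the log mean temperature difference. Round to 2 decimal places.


dT1 = Th_in - Tc_out = 114 - 45 = 69
dT2 = Th_out - Tc_in = 61 - 39 = 22
LMTD = (dT1 - dT2) / ln(dT1/dT2)
LMTD = (69 - 22) / ln(69/22)
LMTD = 41.12 K


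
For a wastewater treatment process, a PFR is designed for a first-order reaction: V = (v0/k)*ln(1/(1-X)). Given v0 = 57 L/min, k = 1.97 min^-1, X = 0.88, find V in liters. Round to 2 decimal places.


V = (v0/k) * ln(1/(1-X))
V = (57/1.97) * ln(1/(1-0.88))
V = 28.93401 * ln(8.333333)
V = 28.93401 * 2.120263
V = 61.35 L


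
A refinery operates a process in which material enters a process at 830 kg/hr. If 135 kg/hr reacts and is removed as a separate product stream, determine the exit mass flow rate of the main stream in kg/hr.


Steady-state mass balance on the main outlet: F_out = F_in - F_removed
F_out = 830 - 135
F_out = 695 kg/hr


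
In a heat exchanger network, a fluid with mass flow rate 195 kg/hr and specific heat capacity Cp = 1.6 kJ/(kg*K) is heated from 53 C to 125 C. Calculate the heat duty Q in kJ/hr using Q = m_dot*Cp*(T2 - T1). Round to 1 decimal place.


Q = m_dot * Cp * (T2 - T1)
Q = 195 * 1.6 * (125 - 53)
Q = 195 * 1.6 * 72
Q = 22464.0 kJ/hr


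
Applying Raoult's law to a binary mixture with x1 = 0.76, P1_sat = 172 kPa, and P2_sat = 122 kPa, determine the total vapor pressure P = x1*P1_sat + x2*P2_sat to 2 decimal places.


P = x1*P1_sat + x2*P2_sat
x2 = 1 - x1 = 1 - 0.76 = 0.24
P = 0.76*172 + 0.24*122
P = 130.72 + 29.28
P = 160.00 kPa


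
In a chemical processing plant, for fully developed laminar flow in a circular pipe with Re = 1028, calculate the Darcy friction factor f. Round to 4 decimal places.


f = 64 / Re
f = 64 / 1028
f = 0.0623


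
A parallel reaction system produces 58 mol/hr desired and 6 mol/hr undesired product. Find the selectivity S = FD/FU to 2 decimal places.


S = desired product rate / undesired product rate
S = 58 / 6
S = 9.67


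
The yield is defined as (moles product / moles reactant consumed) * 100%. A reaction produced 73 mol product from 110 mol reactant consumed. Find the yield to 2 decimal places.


Yield = (moles product / moles consumed) * 100%
Yield = (73 / 110) * 100
Yield = 0.6636 * 100
Yield = 66.36%


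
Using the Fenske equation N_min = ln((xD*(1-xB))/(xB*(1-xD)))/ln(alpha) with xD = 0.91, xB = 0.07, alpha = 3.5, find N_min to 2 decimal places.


N_min = ln((xD*(1-xB))/(xB*(1-xD))) / ln(alpha)
Numerator inside ln: 0.8463 / 0.0063 = 134.333333
ln(134.333333) = 4.900324
ln(alpha) = ln(3.5) = 1.252763
N_min = 4.900324 / 1.252763 = 3.91


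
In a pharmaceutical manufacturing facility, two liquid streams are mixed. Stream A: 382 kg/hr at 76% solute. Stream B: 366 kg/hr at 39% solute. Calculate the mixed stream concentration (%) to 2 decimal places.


Mass balance on solute: F1*x1 + F2*x2 = F3*x3
F3 = F1 + F2 = 382 + 366 = 748 kg/hr
x3 = (F1*x1 + F2*x2)/F3
x3 = (382*0.76 + 366*0.39) / 748
x3 = 57.90%


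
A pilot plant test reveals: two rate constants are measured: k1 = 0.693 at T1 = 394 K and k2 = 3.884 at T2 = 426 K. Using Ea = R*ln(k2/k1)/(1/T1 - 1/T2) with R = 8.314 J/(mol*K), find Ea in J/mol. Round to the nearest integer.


Ea = R * ln(k2/k1) / (1/T1 - 1/T2)
ln(k2/k1) = ln(3.884/0.693) = 1.7235908
1/T1 - 1/T2 = 1/394 - 1/426 = 0.000190653226
Ea = 8.314 * 1.7235908 / 0.000190653226
Ea = 75162 J/mol


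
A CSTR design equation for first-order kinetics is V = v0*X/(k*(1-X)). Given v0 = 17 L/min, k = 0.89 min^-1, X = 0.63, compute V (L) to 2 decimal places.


V = v0 * X / (k * (1 - X))
V = 17 * 0.63 / (0.89 * (1 - 0.63))
V = 10.71 / (0.89 * 0.37)
V = 10.71 / 0.3293
V = 32.52 L


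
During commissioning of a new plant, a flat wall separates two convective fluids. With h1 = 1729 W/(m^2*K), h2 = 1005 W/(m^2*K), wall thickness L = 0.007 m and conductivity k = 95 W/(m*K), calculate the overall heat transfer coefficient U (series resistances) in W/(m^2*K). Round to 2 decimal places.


1/U = 1/h1 + L/k + 1/h2
1/U = 1/1729 + 0.007/95 + 1/1005
1/U = 0.000578369 + 7.36842e-05 + 0.0009950249
1/U = 0.0016470781
U = 607.14 W/(m^2*K)


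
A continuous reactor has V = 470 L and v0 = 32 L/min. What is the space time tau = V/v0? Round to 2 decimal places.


tau = V / v0
tau = 470 / 32
tau = 14.69 min


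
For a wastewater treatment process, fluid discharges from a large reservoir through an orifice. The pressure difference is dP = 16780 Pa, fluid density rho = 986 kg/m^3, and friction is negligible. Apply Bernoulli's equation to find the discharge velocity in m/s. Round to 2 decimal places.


v = sqrt(2*dP/rho)
v = sqrt(2*16780/986)
v = sqrt(34.036511)
v = 5.83 m/s


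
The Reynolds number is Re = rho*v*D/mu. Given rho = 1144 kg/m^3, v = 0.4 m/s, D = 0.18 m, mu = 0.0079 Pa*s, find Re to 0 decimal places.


Re = rho * v * D / mu
Re = 1144 * 0.4 * 0.18 / 0.0079
Re = 82.368 / 0.0079
Re = 10426


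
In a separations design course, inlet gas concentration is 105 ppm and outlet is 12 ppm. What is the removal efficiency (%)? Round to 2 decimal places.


Efficiency = (G_in - G_out) / G_in * 100%
Efficiency = (105 - 12) / 105 * 100
Efficiency = 93 / 105 * 100
Efficiency = 88.57%


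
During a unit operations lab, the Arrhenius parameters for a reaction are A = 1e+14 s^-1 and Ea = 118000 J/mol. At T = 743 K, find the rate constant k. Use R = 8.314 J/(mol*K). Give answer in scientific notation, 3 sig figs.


k = A * exp(-Ea/(R*T))
k = 1e+14 * exp(-118000 / (8.314 * 743))
k = 1e+14 * exp(-19.102191)
k = 5.06e+05


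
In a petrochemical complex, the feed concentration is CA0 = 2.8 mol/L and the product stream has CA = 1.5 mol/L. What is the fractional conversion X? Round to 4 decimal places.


X = (CA0 - CA) / CA0
X = (2.8 - 1.5) / 2.8
X = 1.3 / 2.8
X = 0.4643


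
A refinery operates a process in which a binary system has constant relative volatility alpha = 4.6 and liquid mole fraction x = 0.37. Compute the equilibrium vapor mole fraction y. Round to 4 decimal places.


y = alpha*x / (1 + (alpha-1)*x)
y = 4.6*0.37 / (1 + (4.6-1)*0.37)
y = 1.702 / (1 + 1.332)
y = 1.702 / 2.332
y = 0.7298


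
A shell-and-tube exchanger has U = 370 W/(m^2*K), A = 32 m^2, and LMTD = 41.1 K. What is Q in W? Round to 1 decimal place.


Q = U * A * LMTD
Q = 370 * 32 * 41.1
Q = 486624.0 W


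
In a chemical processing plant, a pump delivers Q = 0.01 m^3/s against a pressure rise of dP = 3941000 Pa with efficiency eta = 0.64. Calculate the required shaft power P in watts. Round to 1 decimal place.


P = Q * dP / eta
P = 0.01 * 3941000 / 0.64
P = 39410.0 / 0.64
P = 61578.1 W


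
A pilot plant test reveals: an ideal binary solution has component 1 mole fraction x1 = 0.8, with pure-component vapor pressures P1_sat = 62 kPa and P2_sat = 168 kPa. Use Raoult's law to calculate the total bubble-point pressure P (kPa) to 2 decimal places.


P = x1*P1_sat + x2*P2_sat
x2 = 1 - x1 = 1 - 0.8 = 0.2
P = 0.8*62 + 0.2*168
P = 49.6 + 33.6
P = 83.20 kPa


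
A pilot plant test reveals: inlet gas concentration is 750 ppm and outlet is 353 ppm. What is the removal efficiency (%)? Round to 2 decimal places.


Efficiency = (G_in - G_out) / G_in * 100%
Efficiency = (750 - 353) / 750 * 100
Efficiency = 397 / 750 * 100
Efficiency = 52.93%


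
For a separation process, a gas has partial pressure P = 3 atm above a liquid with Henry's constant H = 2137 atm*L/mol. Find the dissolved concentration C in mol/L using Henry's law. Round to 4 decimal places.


C = P / H
C = 3 / 2137
C = 0.0014 mol/L


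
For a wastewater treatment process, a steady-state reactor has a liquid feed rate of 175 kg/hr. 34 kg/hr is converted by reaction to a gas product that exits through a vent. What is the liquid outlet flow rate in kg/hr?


Steady-state mass balance on the main outlet: F_out = F_in - F_removed
F_out = 175 - 34
F_out = 141 kg/hr


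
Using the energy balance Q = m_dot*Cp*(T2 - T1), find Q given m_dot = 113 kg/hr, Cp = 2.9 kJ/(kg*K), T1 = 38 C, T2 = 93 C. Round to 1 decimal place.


Q = m_dot * Cp * (T2 - T1)
Q = 113 * 2.9 * (93 - 38)
Q = 113 * 2.9 * 55
Q = 18023.5 kJ/hr


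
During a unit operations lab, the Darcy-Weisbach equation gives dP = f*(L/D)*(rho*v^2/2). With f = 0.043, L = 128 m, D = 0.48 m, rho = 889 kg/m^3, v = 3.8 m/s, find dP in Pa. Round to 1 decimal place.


dP = f * (L/D) * (rho*v^2/2)
dP = 0.043 * (128/0.48) * (889*3.8^2/2)
L/D = 266.66666667
rho*v^2/2 = 889*14.44/2 = 6418.58
dP = 0.043 * 266.66666667 * 6418.58
dP = 73599.7 Pa


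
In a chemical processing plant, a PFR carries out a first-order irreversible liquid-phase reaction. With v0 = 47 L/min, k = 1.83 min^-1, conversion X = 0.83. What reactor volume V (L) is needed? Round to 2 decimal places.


V = (v0/k) * ln(1/(1-X))
V = (47/1.83) * ln(1/(1-0.83))
V = 25.68306 * ln(5.882353)
V = 25.68306 * 1.771957
V = 45.51 L


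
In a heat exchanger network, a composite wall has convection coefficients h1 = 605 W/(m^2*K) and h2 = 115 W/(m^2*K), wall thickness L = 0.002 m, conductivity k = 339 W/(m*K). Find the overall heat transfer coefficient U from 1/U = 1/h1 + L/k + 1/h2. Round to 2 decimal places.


1/U = 1/h1 + L/k + 1/h2
1/U = 1/605 + 0.002/339 + 1/115
1/U = 0.0016528926 + 5.8997e-06 + 0.0086956522
1/U = 0.0103544445
U = 96.58 W/(m^2*K)
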